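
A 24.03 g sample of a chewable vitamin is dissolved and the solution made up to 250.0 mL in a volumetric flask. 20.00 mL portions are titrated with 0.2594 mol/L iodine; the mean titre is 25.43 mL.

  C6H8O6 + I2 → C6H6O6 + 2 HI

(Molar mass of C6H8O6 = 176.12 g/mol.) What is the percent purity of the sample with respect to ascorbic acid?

60.43 %

n(I2) per titration = 0.02543 × 0.2594 = 6.597 × 10^-3 mol
n(C6H8O6) in each aliquot = 6.597 × 10^-3 mol (1:1 ratio)
n(C6H8O6) in the whole flask = 6.597 × 10^-3 × 250.0/20.00 = 0.08246 mol
mass of C6H8O6 = 0.08246 × 176.12 = 14.52 g
% C6H8O6 = 14.52 / 24.03 × 100 = 60.43 %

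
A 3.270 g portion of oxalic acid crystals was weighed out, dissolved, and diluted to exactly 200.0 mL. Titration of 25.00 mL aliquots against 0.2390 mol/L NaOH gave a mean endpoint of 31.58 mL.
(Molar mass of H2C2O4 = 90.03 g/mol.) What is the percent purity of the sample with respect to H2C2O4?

H2C2O4 + 2 NaOH → Na2C2O4 + 2 H2O
n(NaOH) per titration = 0.03158 × 0.2390 = 7.548 × 10^-3 mol
From the 1:2 ratio, n(H2C2O4) in each aliquot = 1/2 × 7.548 × 10^-3 = 3.774 × 10^-3 mol
n(H2C2O4) in the whole flask = 3.774 × 10^-3 × 200.0/25.00 = 0.03019 mol
mass of H2C2O4 = 0.03019 × 90.03 = 2.718 g
% H2C2O4 = 2.718 / 3.270 × 100 = 83.12 %

83.12 %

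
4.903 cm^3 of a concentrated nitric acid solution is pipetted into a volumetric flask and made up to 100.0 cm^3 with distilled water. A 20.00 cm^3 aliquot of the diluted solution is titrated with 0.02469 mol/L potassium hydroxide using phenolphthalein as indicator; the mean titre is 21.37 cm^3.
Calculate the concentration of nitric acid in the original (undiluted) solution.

0.5381 mol/L

HNO3 + KOH → KNO3 + H2O
n(KOH) = 0.02137 × 0.02469 = 5.276 × 10^-4 mol
n(HNO3) in the aliquot = 5.276 × 10^-4 mol (1:1 ratio)
[HNO3]_dilute = 5.276 × 10^-4 / 0.02000 = 0.02638 mol/L
Dilution factor = 100.0 / 4.903 = 20.40
[HNO3]_stock = 0.02638 × 20.40 = 0.5381 mol/L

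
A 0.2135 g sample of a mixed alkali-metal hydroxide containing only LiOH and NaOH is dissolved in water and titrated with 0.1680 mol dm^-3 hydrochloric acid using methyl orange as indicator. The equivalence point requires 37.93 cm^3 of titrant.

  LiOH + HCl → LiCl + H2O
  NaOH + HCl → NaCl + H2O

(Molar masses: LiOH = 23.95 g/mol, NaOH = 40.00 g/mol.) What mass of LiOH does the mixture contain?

0.06176 g

n(HCl) = 0.03793 × 0.1680 = 6.372 × 10^-3 mol
Let x = n(LiOH), y = n(NaOH).
Titrant: 1x + 1y = 6.372 × 10^-3;  mass: 23.95x + 40.00y = 0.2135
Solving, x = 2.579 × 10^-3 mol, y = 3.793 × 10^-3 mol
mass of LiOH = 2.579 × 10^-3 × 23.95 = 0.06176 g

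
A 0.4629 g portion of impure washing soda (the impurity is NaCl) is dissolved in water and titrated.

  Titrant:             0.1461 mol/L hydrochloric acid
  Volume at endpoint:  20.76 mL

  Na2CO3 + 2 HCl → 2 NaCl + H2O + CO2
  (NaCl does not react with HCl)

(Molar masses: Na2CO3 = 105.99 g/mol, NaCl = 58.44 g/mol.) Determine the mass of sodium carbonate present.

0.1607 g

n(HCl) = 0.02076 × 0.1461 = 3.033 × 10^-3 mol
Let x = n(Na2CO3), y = n(NaCl).
Titrant: 2x = 3.033 × 10^-3;  mass: 105.99x + 58.44y = 0.4629
Solving, x = 1.517 × 10^-3 mol, y = 5.171 × 10^-3 mol
mass of Na2CO3 = 1.517 × 10^-3 × 105.99 = 0.1607 g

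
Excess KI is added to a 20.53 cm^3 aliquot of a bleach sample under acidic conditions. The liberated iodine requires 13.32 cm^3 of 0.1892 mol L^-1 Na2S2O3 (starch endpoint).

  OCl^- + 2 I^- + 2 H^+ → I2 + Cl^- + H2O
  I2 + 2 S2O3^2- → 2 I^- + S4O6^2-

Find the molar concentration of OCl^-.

n(S2O3^2-) = 0.01332 × 0.1892 = 2.520 × 10^-3 mol
n(I2) = n(S2O3^2-)/2 = 1.260 × 10^-3 mol
n(OCl^-) in the aliquot = 1.260 × 10^-3 mol (1:1 ratio)
[OCl^-] = 1.260 × 10^-3 / 0.02053 = 0.06138 mol/L

0.06138 mol/L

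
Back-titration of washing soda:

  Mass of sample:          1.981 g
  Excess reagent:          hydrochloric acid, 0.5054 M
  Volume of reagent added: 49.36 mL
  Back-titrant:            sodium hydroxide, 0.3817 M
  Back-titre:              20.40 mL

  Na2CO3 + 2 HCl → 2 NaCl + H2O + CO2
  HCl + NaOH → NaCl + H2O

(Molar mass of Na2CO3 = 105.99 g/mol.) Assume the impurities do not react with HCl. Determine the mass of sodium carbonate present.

0.9094 g

n(HCl) added = 0.04936 × 0.5054 = 0.02495 mol
n(NaOH) used in back-titration = 0.02040 × 0.3817 = 7.787 × 10^-3 mol
n(HCl) left over = 7.787 × 10^-3 mol (1:1 ratio)
n(HCl) consumed by analyte = 0.02495 − 7.787 × 10^-3 = 0.01716 mol
From the 1:2 ratio, n(Na2CO3) = 1/2 × 0.01716 = 8.580 × 10^-3 mol
mass of Na2CO3 = 8.580 × 10^-3 × 105.99 = 0.9094 g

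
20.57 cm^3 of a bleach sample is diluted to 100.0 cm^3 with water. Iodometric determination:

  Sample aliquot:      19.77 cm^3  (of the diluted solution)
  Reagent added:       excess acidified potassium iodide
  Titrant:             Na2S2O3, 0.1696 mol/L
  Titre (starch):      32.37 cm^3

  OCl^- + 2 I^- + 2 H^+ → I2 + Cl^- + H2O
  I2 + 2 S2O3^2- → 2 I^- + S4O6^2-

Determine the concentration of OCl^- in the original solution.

0.6750 mol/L

n(S2O3^2-) = 0.03237 × 0.1696 = 5.490 × 10^-3 mol
n(I2) = n(S2O3^2-)/2 = 2.745 × 10^-3 mol
n(OCl^-) in the aliquot = 2.745 × 10^-3 mol (1:1 ratio)
[OCl^-]_dilute = 2.745 × 10^-3 / 0.01977 = 0.1388 mol/L
[OCl^-]_original = 0.1388 × 100.0/20.57 = 0.6750 mol/L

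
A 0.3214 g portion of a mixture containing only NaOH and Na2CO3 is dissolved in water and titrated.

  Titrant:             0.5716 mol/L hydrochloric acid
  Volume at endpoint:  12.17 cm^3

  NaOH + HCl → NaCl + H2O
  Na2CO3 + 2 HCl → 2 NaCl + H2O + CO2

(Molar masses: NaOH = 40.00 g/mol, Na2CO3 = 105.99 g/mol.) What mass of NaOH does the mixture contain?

n(HCl) = 0.01217 × 0.5716 = 6.956 × 10^-3 mol
Let x = n(NaOH), y = n(Na2CO3).
Titrant: 1x + 2y = 6.956 × 10^-3;  mass: 40.00x + 105.99y = 0.3214
Solving, x = 3.636 × 10^-3 mol, y = 1.660 × 10^-3 mol
mass of NaOH = 3.636 × 10^-3 × 40.00 = 0.1454 g

0.1454 g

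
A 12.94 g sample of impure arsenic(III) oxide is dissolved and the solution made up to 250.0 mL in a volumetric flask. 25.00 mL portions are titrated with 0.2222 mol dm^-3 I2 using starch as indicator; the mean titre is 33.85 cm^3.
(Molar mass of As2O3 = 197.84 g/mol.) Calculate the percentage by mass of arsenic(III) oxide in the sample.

As2O3 + 2 I2 + 2 H2O → As2O5 + 4 HI
n(I2) per titration = 0.03385 × 0.2222 = 7.521 × 10^-3 mol
From the 1:2 ratio, n(As2O3) in each aliquot = 1/2 × 7.521 × 10^-3 = 3.761 × 10^-3 mol
n(As2O3) in the whole flask = 3.761 × 10^-3 × 250.0/25.00 = 0.03761 mol
mass of As2O3 = 0.03761 × 197.84 = 7.440 g
% As2O3 = 7.440 / 12.94 × 100 = 57.50 %

57.50 %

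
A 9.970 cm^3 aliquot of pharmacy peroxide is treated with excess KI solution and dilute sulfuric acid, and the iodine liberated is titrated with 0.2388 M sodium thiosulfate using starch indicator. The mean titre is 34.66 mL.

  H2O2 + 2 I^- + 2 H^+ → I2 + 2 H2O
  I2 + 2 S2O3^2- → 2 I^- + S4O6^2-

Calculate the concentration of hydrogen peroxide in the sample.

0.4151 M

n(S2O3^2-) = 0.03466 × 0.2388 = 8.277 × 10^-3 mol
n(I2) = n(S2O3^2-)/2 = 4.138 × 10^-3 mol
n(H2O2) in the aliquot = 4.138 × 10^-3 mol (1:1 ratio)
[H2O2] = 4.138 × 10^-3 / 0.009970 = 0.4151 mol/L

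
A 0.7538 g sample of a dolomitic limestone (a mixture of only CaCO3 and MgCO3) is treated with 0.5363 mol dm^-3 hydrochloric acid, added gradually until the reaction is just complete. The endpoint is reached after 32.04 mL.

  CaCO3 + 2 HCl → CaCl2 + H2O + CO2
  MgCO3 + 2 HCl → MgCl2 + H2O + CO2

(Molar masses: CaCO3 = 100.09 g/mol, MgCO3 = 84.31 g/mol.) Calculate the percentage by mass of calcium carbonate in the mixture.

n(HCl) = 0.03204 × 0.5363 = 0.01718 mol
Let x = n(CaCO3), y = n(MgCO3).
Titrant: 2x + 2y = 0.01718;  mass: 100.09x + 84.31y = 0.7538
Solving, x = 1.866 × 10^-3 mol, y = 6.725 × 10^-3 mol
mass of CaCO3 = 1.866 × 10^-3 × 100.09 = 0.1868 g
% CaCO3 = 0.1868 / 0.7538 × 100 = 24.78 %

24.78 %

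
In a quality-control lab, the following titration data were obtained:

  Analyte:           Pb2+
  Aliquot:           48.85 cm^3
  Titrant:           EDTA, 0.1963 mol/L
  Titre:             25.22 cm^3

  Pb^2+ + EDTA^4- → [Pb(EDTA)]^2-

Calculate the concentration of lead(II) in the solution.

0.1013 mol/L

n(EDTA) = 0.02522 L × 0.1963 mol/L = 4.951 × 10^-3 mol
n(Pb2+) = 4.951 × 10^-3 mol (1:1 mole ratio)
[Pb2+] = 4.951 × 10^-3 mol / 0.04885 L = 0.1013 mol/L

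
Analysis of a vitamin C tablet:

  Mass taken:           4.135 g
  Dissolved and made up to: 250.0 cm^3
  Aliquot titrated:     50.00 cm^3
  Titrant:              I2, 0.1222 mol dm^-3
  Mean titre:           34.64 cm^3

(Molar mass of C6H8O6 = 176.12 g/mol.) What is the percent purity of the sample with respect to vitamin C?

C6H8O6 + I2 → C6H6O6 + 2 HI
n(I2) per titration = 0.03464 × 0.1222 = 4.233 × 10^-3 mol
n(C6H8O6) in each aliquot = 4.233 × 10^-3 mol (1:1 ratio)
n(C6H8O6) in the whole flask = 4.233 × 10^-3 × 250.0/50.00 = 0.02117 mol
mass of C6H8O6 = 0.02117 × 176.12 = 3.728 g
% C6H8O6 = 3.728 / 4.135 × 100 = 90.15 %

90.15 %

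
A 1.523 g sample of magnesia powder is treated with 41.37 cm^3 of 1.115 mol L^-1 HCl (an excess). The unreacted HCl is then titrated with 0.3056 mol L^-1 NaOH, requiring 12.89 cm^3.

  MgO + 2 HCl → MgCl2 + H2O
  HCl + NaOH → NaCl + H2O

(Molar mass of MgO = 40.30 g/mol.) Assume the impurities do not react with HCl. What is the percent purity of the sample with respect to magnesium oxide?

55.82 %

n(HCl) added = 0.04137 × 1.115 = 0.04613 mol
n(NaOH) used in back-titration = 0.01289 × 0.3056 = 3.939 × 10^-3 mol
n(HCl) left over = 3.939 × 10^-3 mol (1:1 ratio)
n(HCl) consumed by analyte = 0.04613 − 3.939 × 10^-3 = 0.04219 mol
From the 1:2 ratio, n(MgO) = 1/2 × 0.04219 = 0.02109 mol
mass of MgO = 0.02109 × 40.30 = 0.8501 g
% MgO = 0.8501 / 1.523 × 100 = 55.82 %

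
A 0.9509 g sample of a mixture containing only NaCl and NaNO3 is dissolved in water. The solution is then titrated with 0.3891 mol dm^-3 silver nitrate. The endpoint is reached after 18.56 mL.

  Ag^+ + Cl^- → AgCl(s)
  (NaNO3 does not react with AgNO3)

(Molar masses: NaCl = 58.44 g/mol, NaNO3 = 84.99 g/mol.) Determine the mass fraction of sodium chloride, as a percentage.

44.38 %

n(AgNO3) = 0.01856 × 0.3891 = 7.222 × 10^-3 mol
Let x = n(NaCl), y = n(NaNO3).
Titrant: 1x = 7.222 × 10^-3;  mass: 58.44x + 84.99y = 0.9509
Solving, x = 7.222 × 10^-3 mol, y = 6.223 × 10^-3 mol
mass of NaCl = 7.222 × 10^-3 × 58.44 = 0.4220 g
% NaCl = 0.4220 / 0.9509 × 100 = 44.38 %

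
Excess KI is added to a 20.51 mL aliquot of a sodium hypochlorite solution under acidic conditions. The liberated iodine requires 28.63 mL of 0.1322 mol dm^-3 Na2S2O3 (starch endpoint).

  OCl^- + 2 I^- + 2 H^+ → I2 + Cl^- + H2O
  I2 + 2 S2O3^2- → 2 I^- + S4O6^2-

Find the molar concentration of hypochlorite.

0.09227 mol/L

n(S2O3^2-) = 0.02863 × 0.1322 = 3.785 × 10^-3 mol
n(I2) = n(S2O3^2-)/2 = 1.892 × 10^-3 mol
n(OCl^-) in the aliquot = 1.892 × 10^-3 mol (1:1 ratio)
[OCl^-] = 1.892 × 10^-3 / 0.02051 = 0.09227 mol/L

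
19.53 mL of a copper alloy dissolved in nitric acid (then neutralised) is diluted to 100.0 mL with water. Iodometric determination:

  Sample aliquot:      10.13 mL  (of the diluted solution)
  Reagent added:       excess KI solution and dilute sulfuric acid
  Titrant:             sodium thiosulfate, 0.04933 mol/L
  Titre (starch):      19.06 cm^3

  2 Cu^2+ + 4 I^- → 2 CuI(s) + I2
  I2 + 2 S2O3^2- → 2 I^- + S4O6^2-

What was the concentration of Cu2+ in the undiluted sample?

0.4753 mol/L

n(S2O3^2-) = 0.01906 × 0.04933 = 9.402 × 10^-4 mol
n(I2) = n(S2O3^2-)/2 = 4.701 × 10^-4 mol
From the 2:1 ratio, n(Cu2+) in the aliquot = 2/1 × 4.701 × 10^-4 = 9.402 × 10^-4 mol
[Cu2+]_dilute = 9.402 × 10^-4 / 0.01013 = 0.09282 mol/L
[Cu2+]_original = 0.09282 × 100.0/19.53 = 0.4753 mol/L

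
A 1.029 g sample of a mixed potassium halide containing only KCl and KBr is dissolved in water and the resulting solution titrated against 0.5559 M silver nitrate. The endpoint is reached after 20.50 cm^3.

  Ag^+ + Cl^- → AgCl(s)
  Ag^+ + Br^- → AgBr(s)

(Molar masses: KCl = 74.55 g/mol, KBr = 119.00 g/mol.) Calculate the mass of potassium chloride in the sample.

n(AgNO3) = 0.02050 × 0.5559 = 0.01140 mol
Let x = n(KCl), y = n(KBr).
Titrant: 1x + 1y = 0.01140;  mass: 74.55x + 119.00y = 1.029
Solving, x = 7.359 × 10^-3 mol, y = 4.037 × 10^-3 mol
mass of KCl = 7.359 × 10^-3 × 74.55 = 0.5486 g

0.5486 g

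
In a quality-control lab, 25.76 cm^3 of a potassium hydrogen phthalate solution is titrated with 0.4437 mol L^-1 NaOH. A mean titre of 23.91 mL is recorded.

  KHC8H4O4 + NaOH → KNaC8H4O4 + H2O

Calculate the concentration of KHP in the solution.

n(NaOH) = 0.02391 L × 0.4437 mol/L = 0.01061 mol
n(KHC8H4O4) = 0.01061 mol (1:1 mole ratio)
[KHC8H4O4] = 0.01061 mol / 0.02576 L = 0.4118 mol/L

0.4118 mol/L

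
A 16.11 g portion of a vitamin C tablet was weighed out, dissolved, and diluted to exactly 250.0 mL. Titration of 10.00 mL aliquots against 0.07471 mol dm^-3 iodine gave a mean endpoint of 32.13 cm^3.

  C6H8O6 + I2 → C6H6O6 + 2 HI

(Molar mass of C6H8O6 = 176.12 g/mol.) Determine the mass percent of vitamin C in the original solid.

65.61 %

n(I2) per titration = 0.03213 × 0.07471 = 2.400 × 10^-3 mol
n(C6H8O6) in each aliquot = 2.400 × 10^-3 mol (1:1 ratio)
n(C6H8O6) in the whole flask = 2.400 × 10^-3 × 250.0/10.00 = 0.06001 mol
mass of C6H8O6 = 0.06001 × 176.12 = 10.57 g
% C6H8O6 = 10.57 / 16.11 × 100 = 65.61 %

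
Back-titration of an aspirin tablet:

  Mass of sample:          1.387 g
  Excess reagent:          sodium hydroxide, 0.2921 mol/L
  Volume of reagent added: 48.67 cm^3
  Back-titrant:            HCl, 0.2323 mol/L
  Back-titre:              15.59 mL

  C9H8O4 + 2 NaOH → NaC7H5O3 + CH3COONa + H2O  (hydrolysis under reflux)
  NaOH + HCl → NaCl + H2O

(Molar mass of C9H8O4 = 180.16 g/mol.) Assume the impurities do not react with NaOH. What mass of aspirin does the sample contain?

n(NaOH) added = 0.04867 × 0.2921 = 0.01422 mol
n(HCl) used in back-titration = 0.01559 × 0.2323 = 3.622 × 10^-3 mol
n(NaOH) left over = 3.622 × 10^-3 mol (1:1 ratio)
n(NaOH) consumed by analyte = 0.01422 − 3.622 × 10^-3 = 0.01059 mol
From the 1:2 ratio, n(C9H8O4) = 1/2 × 0.01059 = 5.297 × 10^-3 mol
mass of C9H8O4 = 5.297 × 10^-3 × 180.16 = 0.9544 g

0.9544 g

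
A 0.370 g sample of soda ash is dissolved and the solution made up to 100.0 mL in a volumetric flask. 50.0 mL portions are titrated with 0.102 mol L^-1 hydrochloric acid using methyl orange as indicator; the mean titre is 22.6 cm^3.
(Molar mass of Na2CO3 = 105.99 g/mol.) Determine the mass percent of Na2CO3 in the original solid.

Na2CO3 + 2 HCl → 2 NaCl + H2O + CO2
n(HCl) per titration = 0.0226 × 0.102 = 2.31 × 10^-3 mol
From the 1:2 ratio, n(Na2CO3) in each aliquot = 1/2 × 2.31 × 10^-3 = 1.15 × 10^-3 mol
n(Na2CO3) in the whole flask = 1.15 × 10^-3 × 100.0/50.0 = 2.31 × 10^-3 mol
mass of Na2CO3 = 2.31 × 10^-3 × 105.99 = 0.244 g
% Na2CO3 = 0.244 / 0.370 × 100 = 66.0 %

66.0 %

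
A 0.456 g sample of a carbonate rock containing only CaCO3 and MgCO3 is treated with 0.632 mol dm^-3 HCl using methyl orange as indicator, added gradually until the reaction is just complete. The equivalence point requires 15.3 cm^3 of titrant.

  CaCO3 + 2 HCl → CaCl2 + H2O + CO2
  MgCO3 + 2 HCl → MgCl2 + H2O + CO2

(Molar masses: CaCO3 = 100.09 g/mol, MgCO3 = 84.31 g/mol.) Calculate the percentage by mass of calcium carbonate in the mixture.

n(HCl) = 0.0153 × 0.632 = 9.67 × 10^-3 mol
Let x = n(CaCO3), y = n(MgCO3).
Titrant: 2x + 2y = 9.67 × 10^-3;  mass: 100.09x + 84.31y = 0.456
Solving, x = 3.07 × 10^-3 mol, y = 1.77 × 10^-3 mol
mass of CaCO3 = 3.07 × 10^-3 × 100.09 = 0.307 g
% CaCO3 = 0.307 / 0.456 × 100 = 67.3 %

67.3 %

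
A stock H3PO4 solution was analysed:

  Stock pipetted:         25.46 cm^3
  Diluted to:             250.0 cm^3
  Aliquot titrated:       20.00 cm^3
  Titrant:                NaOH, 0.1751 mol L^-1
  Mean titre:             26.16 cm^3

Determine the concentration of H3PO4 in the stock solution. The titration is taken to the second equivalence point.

1.124 mol/L

H3PO4 + 2 NaOH → Na2HPO4 + 2 H2O
n(NaOH) = 0.02616 × 0.1751 = 4.581 × 10^-3 mol
From the 1:2 ratio, n(H3PO4) in the aliquot = 1/2 × 4.581 × 10^-3 = 2.290 × 10^-3 mol
[H3PO4]_dilute = 2.290 × 10^-3 / 0.02000 = 0.1145 mol/L
Dilution factor = 250.0 / 25.46 = 9.819
[H3PO4]_stock = 0.1145 × 9.819 = 1.124 mol/L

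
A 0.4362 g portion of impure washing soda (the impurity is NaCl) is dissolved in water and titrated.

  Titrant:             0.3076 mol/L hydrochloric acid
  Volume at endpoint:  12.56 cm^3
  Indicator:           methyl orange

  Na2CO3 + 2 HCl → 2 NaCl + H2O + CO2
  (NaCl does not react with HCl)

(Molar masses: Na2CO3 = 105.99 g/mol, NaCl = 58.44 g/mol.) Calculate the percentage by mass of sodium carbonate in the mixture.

n(HCl) = 0.01256 × 0.3076 = 3.863 × 10^-3 mol
Let x = n(Na2CO3), y = n(NaCl).
Titrant: 2x = 3.863 × 10^-3;  mass: 105.99x + 58.44y = 0.4362
Solving, x = 1.932 × 10^-3 mol, y = 3.961 × 10^-3 mol
mass of Na2CO3 = 1.932 × 10^-3 × 105.99 = 0.2047 g
% Na2CO3 = 0.2047 / 0.4362 × 100 = 46.94 %

46.94 %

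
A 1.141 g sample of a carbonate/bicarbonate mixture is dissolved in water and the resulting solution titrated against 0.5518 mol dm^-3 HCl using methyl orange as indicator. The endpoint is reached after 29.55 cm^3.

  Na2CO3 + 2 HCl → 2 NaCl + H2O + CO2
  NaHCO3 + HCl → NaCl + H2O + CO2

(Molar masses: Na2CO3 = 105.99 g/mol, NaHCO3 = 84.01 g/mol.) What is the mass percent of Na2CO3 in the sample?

n(HCl) = 0.02955 × 0.5518 = 0.01631 mol
Let x = n(Na2CO3), y = n(NaHCO3).
Titrant: 2x + 1y = 0.01631;  mass: 105.99x + 84.01y = 1.141
Solving, x = 3.689 × 10^-3 mol, y = 8.927 × 10^-3 mol
mass of Na2CO3 = 3.689 × 10^-3 × 105.99 = 0.3910 g
% Na2CO3 = 0.3910 / 1.141 × 100 = 34.27 %

34.27 %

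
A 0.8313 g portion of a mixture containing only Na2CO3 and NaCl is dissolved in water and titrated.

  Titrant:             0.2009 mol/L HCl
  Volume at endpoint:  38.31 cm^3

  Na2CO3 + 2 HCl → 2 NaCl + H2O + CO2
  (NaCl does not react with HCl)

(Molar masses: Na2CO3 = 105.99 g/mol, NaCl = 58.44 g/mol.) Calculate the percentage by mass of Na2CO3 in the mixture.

49.06 %

n(HCl) = 0.03831 × 0.2009 = 7.696 × 10^-3 mol
Let x = n(Na2CO3), y = n(NaCl).
Titrant: 2x = 7.696 × 10^-3;  mass: 105.99x + 58.44y = 0.8313
Solving, x = 3.848 × 10^-3 mol, y = 7.245 × 10^-3 mol
mass of Na2CO3 = 3.848 × 10^-3 × 105.99 = 0.4079 g
% Na2CO3 = 0.4079 / 0.8313 × 100 = 49.06 %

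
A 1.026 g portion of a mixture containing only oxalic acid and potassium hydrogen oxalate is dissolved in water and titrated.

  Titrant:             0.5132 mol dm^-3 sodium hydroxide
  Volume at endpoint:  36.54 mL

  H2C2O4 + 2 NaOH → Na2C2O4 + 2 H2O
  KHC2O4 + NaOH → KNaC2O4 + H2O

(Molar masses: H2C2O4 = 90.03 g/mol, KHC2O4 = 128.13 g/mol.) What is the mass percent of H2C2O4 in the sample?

72.67 %

n(NaOH) = 0.03654 × 0.5132 = 0.01875 mol
Let x = n(H2C2O4), y = n(KHC2O4).
Titrant: 2x + 1y = 0.01875;  mass: 90.03x + 128.13y = 1.026
Solving, x = 8.282 × 10^-3 mol, y = 2.188 × 10^-3 mol
mass of H2C2O4 = 8.282 × 10^-3 × 90.03 = 0.7456 g
% H2C2O4 = 0.7456 / 1.026 × 100 = 72.67 %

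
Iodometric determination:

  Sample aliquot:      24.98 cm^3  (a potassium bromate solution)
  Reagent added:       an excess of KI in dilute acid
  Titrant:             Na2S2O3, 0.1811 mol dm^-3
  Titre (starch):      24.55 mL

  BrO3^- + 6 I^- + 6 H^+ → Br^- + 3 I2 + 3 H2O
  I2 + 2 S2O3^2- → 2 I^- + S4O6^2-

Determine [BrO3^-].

0.02966 mol/L

n(S2O3^2-) = 0.02455 × 0.1811 = 4.446 × 10^-3 mol
n(I2) = n(S2O3^2-)/2 = 2.223 × 10^-3 mol
From the 1:3 ratio, n(BrO3^-) in the aliquot = 1/3 × 2.223 × 10^-3 = 7.410 × 10^-4 mol
[BrO3^-] = 7.410 × 10^-4 / 0.02498 = 0.02966 mol/L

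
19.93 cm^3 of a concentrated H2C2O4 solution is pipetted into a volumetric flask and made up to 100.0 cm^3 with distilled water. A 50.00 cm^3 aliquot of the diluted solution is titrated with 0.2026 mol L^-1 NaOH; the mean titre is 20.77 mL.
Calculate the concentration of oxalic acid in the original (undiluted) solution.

H2C2O4 + 2 NaOH → Na2C2O4 + 2 H2O
n(NaOH) = 0.02077 × 0.2026 = 4.208 × 10^-3 mol
From the 1:2 ratio, n(H2C2O4) in the aliquot = 1/2 × 4.208 × 10^-3 = 2.104 × 10^-3 mol
[H2C2O4]_dilute = 2.104 × 10^-3 / 0.05000 = 0.04208 mol/L
Dilution factor = 100.0 / 19.93 = 5.018
[H2C2O4]_stock = 0.04208 × 5.018 = 0.2111 mol/L

0.2111 mol/L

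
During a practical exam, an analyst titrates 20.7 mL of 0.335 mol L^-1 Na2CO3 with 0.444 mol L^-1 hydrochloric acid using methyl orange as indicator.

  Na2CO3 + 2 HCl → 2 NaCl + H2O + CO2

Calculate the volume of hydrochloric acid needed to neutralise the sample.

n(Na2CO3) = 0.0207 L × 0.335 mol/L = 6.93 × 10^-3 mol
From the 2:1 stoichiometry, n(HCl) = 2/1 × 6.93 × 10^-3 = 0.0139 mol
V(HCl) = 0.0139 mol / 0.444 mol/L = 0.0312 L = 31.2 mL

31.2 mL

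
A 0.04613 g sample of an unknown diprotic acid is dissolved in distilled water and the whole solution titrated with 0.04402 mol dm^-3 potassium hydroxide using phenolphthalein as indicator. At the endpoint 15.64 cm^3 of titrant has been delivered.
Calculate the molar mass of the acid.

n(KOH) = 0.01564 L × 0.04402 mol/L = 6.885 × 10^-4 mol
From the 1:2 ratio, n(H2A) = 1/2 × 6.885 × 10^-4 = 3.442 × 10^-4 mol
M = m / n = 0.04613 g / 3.442 × 10^-4 mol = 134.0 g/mol

134.0 g/mol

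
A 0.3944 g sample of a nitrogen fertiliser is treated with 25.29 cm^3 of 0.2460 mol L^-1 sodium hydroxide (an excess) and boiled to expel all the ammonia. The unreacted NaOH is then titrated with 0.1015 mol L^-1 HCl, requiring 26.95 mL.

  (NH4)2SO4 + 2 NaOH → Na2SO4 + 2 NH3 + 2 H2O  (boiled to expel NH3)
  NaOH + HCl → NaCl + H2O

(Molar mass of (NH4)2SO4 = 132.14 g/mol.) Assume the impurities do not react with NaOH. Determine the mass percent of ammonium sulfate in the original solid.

n(NaOH) added = 0.02529 × 0.2460 = 6.221 × 10^-3 mol
n(HCl) used in back-titration = 0.02695 × 0.1015 = 2.735 × 10^-3 mol
n(NaOH) left over = 2.735 × 10^-3 mol (1:1 ratio)
n(NaOH) consumed by analyte = 6.221 × 10^-3 − 2.735 × 10^-3 = 3.486 × 10^-3 mol
From the 1:2 ratio, n((NH4)2SO4) = 1/2 × 3.486 × 10^-3 = 1.743 × 10^-3 mol
mass of (NH4)2SO4 = 1.743 × 10^-3 × 132.14 = 0.2303 g
% (NH4)2SO4 = 0.2303 / 0.3944 × 100 = 58.40 %

58.40 %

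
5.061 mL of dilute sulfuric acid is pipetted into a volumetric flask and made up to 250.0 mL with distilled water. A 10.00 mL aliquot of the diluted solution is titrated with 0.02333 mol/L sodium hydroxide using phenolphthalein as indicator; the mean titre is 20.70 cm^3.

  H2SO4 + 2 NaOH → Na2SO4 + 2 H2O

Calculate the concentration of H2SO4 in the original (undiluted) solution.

n(NaOH) = 0.02070 × 0.02333 = 4.829 × 10^-4 mol
From the 1:2 ratio, n(H2SO4) in the aliquot = 1/2 × 4.829 × 10^-4 = 2.415 × 10^-4 mol
[H2SO4]_dilute = 2.415 × 10^-4 / 0.01000 = 0.02415 mol/L
Dilution factor = 250.0 / 5.061 = 49.40
[H2SO4]_stock = 0.02415 × 49.40 = 1.193 mol/L

1.193 mol/L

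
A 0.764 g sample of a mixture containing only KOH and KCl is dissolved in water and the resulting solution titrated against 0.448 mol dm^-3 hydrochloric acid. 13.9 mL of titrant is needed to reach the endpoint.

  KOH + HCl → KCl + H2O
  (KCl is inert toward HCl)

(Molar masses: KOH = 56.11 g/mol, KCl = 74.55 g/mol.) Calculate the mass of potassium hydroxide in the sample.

0.349 g

n(HCl) = 0.0139 × 0.448 = 6.23 × 10^-3 mol
Let x = n(KOH), y = n(KCl).
Titrant: 1x = 6.23 × 10^-3;  mass: 56.11x + 74.55y = 0.764
Solving, x = 6.23 × 10^-3 mol, y = 5.56 × 10^-3 mol
mass of KOH = 6.23 × 10^-3 × 56.11 = 0.349 g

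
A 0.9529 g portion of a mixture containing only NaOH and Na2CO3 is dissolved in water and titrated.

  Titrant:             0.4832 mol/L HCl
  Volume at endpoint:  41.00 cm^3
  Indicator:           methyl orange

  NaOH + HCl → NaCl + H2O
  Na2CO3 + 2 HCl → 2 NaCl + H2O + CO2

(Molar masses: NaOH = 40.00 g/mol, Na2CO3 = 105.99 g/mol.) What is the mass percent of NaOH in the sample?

31.33 %

n(HCl) = 0.04100 × 0.4832 = 0.01981 mol
Let x = n(NaOH), y = n(Na2CO3).
Titrant: 1x + 2y = 0.01981;  mass: 40.00x + 105.99y = 0.9529
Solving, x = 7.464 × 10^-3 mol, y = 6.174 × 10^-3 mol
mass of NaOH = 7.464 × 10^-3 × 40.00 = 0.2986 g
% NaOH = 0.2986 / 0.9529 × 100 = 31.33 %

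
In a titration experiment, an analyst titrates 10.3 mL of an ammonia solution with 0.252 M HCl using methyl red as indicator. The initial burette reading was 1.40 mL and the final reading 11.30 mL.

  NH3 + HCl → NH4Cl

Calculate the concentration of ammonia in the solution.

0.242 M

n(HCl) = 0.00990 L × 0.252 mol/L = 2.49 × 10^-3 mol
n(NH3) = 2.49 × 10^-3 mol (1:1 mole ratio)
[NH3] = 2.49 × 10^-3 mol / 0.0103 L = 0.242 mol/L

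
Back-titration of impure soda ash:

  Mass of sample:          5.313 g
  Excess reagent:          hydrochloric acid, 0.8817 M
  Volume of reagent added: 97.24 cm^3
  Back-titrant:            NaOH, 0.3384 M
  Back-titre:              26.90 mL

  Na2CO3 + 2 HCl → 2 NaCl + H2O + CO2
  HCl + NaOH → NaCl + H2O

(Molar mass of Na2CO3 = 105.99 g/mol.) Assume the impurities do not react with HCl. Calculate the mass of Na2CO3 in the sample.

4.061 g

n(HCl) added = 0.09724 × 0.8817 = 0.08574 mol
n(NaOH) used in back-titration = 0.02690 × 0.3384 = 9.103 × 10^-3 mol
n(HCl) left over = 9.103 × 10^-3 mol (1:1 ratio)
n(HCl) consumed by analyte = 0.08574 − 9.103 × 10^-3 = 0.07663 mol
From the 1:2 ratio, n(Na2CO3) = 1/2 × 0.07663 = 0.03832 mol
mass of Na2CO3 = 0.03832 × 105.99 = 4.061 g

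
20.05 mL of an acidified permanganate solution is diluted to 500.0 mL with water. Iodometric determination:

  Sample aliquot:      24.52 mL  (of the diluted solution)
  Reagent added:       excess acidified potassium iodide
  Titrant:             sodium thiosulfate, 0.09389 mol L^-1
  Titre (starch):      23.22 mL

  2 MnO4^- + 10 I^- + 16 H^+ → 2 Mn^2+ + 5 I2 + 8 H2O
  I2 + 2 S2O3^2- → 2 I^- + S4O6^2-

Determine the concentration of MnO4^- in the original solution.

0.4435 mol/L

n(S2O3^2-) = 0.02322 × 0.09389 = 2.180 × 10^-3 mol
n(I2) = n(S2O3^2-)/2 = 1.090 × 10^-3 mol
From the 2:5 ratio, n(MnO4^-) in the aliquot = 2/5 × 1.090 × 10^-3 = 4.360 × 10^-4 mol
[MnO4^-]_dilute = 4.360 × 10^-4 / 0.02452 = 0.01778 mol/L
[MnO4^-]_original = 0.01778 × 500.0/20.05 = 0.4435 mol/L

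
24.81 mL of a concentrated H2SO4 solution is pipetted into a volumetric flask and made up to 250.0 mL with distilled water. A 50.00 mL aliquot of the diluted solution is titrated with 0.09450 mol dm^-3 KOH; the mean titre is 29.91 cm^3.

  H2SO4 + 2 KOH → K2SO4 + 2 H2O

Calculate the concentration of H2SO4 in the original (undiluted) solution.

n(KOH) = 0.02991 × 0.09450 = 2.826 × 10^-3 mol
From the 1:2 ratio, n(H2SO4) in the aliquot = 1/2 × 2.826 × 10^-3 = 1.413 × 10^-3 mol
[H2SO4]_dilute = 1.413 × 10^-3 / 0.05000 = 0.02826 mol/L
Dilution factor = 250.0 / 24.81 = 10.08
[H2SO4]_stock = 0.02826 × 10.08 = 0.2848 mol/L

0.2848 mol/L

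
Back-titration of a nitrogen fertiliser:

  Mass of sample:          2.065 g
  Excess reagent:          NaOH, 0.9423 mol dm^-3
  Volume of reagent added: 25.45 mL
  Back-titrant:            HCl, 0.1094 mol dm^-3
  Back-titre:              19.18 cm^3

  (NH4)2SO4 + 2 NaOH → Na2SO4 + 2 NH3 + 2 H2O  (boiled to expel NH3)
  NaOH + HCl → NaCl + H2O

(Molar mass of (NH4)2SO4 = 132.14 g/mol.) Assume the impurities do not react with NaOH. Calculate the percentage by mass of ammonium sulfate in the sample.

n(NaOH) added = 0.02545 × 0.9423 = 0.02398 mol
n(HCl) used in back-titration = 0.01918 × 0.1094 = 2.098 × 10^-3 mol
n(NaOH) left over = 2.098 × 10^-3 mol (1:1 ratio)
n(NaOH) consumed by analyte = 0.02398 − 2.098 × 10^-3 = 0.02188 mol
From the 1:2 ratio, n((NH4)2SO4) = 1/2 × 0.02188 = 0.01094 mol
mass of (NH4)2SO4 = 0.01094 × 132.14 = 1.446 g
% (NH4)2SO4 = 1.446 / 2.065 × 100 = 70.02 %

70.02 %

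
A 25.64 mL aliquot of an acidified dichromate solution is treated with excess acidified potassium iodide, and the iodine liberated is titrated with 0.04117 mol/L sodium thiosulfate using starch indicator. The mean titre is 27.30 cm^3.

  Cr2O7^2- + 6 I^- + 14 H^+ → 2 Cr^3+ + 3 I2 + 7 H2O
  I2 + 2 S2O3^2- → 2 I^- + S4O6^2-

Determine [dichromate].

0.007306 mol/L

n(S2O3^2-) = 0.02730 × 0.04117 = 1.124 × 10^-3 mol
n(I2) = n(S2O3^2-)/2 = 5.620 × 10^-4 mol
From the 1:3 ratio, n(Cr2O7^2-) in the aliquot = 1/3 × 5.620 × 10^-4 = 1.873 × 10^-4 mol
[Cr2O7^2-] = 1.873 × 10^-4 / 0.02564 = 0.007306 mol/L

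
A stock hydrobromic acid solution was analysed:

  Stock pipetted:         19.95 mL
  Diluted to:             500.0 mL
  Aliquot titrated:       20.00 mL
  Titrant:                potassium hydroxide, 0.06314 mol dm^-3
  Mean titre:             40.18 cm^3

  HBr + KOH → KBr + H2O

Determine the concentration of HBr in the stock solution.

3.179 mol/L

n(KOH) = 0.04018 × 0.06314 = 2.537 × 10^-3 mol
n(HBr) in the aliquot = 2.537 × 10^-3 mol (1:1 ratio)
[HBr]_dilute = 2.537 × 10^-3 / 0.02000 = 0.1268 mol/L
Dilution factor = 500.0 / 19.95 = 25.06
[HBr]_stock = 0.1268 × 25.06 = 3.179 mol/L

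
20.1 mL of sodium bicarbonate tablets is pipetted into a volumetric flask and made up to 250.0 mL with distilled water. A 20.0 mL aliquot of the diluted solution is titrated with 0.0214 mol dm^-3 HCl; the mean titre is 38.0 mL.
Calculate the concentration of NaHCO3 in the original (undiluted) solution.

NaHCO3 + HCl → NaCl + H2O + CO2
n(HCl) = 0.0380 × 0.0214 = 8.13 × 10^-4 mol
n(NaHCO3) in the aliquot = 8.13 × 10^-4 mol (1:1 ratio)
[NaHCO3]_dilute = 8.13 × 10^-4 / 0.0200 = 0.0407 mol/L
Dilution factor = 250.0 / 20.1 = 12.44
[NaHCO3]_stock = 0.0407 × 12.44 = 0.506 mol/L

0.506 mol/L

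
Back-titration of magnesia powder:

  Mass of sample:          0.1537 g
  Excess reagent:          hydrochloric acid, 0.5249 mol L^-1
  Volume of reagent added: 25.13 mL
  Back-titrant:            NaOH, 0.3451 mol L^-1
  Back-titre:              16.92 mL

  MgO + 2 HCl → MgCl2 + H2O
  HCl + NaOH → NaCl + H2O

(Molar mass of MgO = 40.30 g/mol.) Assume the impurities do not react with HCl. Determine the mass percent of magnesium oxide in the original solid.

n(HCl) added = 0.02513 × 0.5249 = 0.01319 mol
n(NaOH) used in back-titration = 0.01692 × 0.3451 = 5.839 × 10^-3 mol
n(HCl) left over = 5.839 × 10^-3 mol (1:1 ratio)
n(HCl) consumed by analyte = 0.01319 − 5.839 × 10^-3 = 7.352 × 10^-3 mol
From the 1:2 ratio, n(MgO) = 1/2 × 7.352 × 10^-3 = 3.676 × 10^-3 mol
mass of MgO = 3.676 × 10^-3 × 40.30 = 0.1481 g
% MgO = 0.1481 / 0.1537 × 100 = 96.38 %

96.38 %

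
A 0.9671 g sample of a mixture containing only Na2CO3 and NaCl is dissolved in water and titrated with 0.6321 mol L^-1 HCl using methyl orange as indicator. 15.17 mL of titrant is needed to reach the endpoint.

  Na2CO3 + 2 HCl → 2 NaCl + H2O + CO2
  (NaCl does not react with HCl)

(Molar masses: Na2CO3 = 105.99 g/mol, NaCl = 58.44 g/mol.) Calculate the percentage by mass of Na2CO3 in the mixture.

n(HCl) = 0.01517 × 0.6321 = 9.589 × 10^-3 mol
Let x = n(Na2CO3), y = n(NaCl).
Titrant: 2x = 9.589 × 10^-3;  mass: 105.99x + 58.44y = 0.9671
Solving, x = 4.794 × 10^-3 mol, y = 7.853 × 10^-3 mol
mass of Na2CO3 = 4.794 × 10^-3 × 105.99 = 0.5082 g
% Na2CO3 = 0.5082 / 0.9671 × 100 = 52.55 %

52.55 %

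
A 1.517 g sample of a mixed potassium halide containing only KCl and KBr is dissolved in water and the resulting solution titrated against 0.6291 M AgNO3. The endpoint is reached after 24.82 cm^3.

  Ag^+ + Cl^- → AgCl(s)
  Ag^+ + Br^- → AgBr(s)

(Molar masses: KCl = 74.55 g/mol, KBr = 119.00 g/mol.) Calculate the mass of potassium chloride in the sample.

0.5721 g

n(AgNO3) = 0.02482 × 0.6291 = 0.01561 mol
Let x = n(KCl), y = n(KBr).
Titrant: 1x + 1y = 0.01561;  mass: 74.55x + 119.00y = 1.517
Solving, x = 7.674 × 10^-3 mol, y = 7.941 × 10^-3 mol
mass of KCl = 7.674 × 10^-3 × 74.55 = 0.5721 g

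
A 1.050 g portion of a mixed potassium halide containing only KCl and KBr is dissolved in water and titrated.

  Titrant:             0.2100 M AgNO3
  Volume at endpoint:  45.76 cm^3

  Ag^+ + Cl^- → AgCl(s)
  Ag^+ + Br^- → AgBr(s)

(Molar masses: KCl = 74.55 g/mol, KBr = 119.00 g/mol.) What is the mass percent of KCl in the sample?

14.94 %

n(AgNO3) = 0.04576 × 0.2100 = 9.610 × 10^-3 mol
Let x = n(KCl), y = n(KBr).
Titrant: 1x + 1y = 9.610 × 10^-3;  mass: 74.55x + 119.00y = 1.050
Solving, x = 2.104 × 10^-3 mol, y = 7.505 × 10^-3 mol
mass of KCl = 2.104 × 10^-3 × 74.55 = 0.1569 g
% KCl = 0.1569 / 1.050 × 100 = 14.94 %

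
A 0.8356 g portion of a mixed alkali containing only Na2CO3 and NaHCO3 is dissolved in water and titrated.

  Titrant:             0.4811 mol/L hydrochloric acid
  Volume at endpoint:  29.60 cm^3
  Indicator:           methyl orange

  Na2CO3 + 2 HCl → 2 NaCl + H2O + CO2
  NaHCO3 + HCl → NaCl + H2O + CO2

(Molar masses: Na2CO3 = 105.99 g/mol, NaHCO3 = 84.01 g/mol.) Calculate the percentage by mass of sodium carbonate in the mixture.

73.77 %

n(HCl) = 0.02960 × 0.4811 = 0.01424 mol
Let x = n(Na2CO3), y = n(NaHCO3).
Titrant: 2x + 1y = 0.01424;  mass: 105.99x + 84.01y = 0.8356
Solving, x = 5.816 × 10^-3 mol, y = 2.609 × 10^-3 mol
mass of Na2CO3 = 5.816 × 10^-3 × 105.99 = 0.6164 g
% Na2CO3 = 0.6164 / 0.8356 × 100 = 73.77 %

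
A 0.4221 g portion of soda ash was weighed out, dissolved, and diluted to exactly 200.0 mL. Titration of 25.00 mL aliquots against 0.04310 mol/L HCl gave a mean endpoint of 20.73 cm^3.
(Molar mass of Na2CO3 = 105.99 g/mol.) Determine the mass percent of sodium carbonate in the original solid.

89.74 %

Na2CO3 + 2 HCl → 2 NaCl + H2O + CO2
n(HCl) per titration = 0.02073 × 0.04310 = 8.935 × 10^-4 mol
From the 1:2 ratio, n(Na2CO3) in each aliquot = 1/2 × 8.935 × 10^-4 = 4.467 × 10^-4 mol
n(Na2CO3) in the whole flask = 4.467 × 10^-4 × 200.0/25.00 = 3.574 × 10^-3 mol
mass of Na2CO3 = 3.574 × 10^-3 × 105.99 = 0.3788 g
% Na2CO3 = 0.3788 / 0.4221 × 100 = 89.74 %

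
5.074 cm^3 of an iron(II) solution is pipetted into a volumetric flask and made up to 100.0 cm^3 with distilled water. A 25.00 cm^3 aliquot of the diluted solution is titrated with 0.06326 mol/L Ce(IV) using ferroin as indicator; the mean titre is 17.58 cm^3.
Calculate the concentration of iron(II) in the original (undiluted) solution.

Ce^4+ + Fe^2+ → Ce^3+ + Fe^3+
n(Ce4+) = 0.01758 × 0.06326 = 1.112 × 10^-3 mol
n(Fe2+) in the aliquot = 1.112 × 10^-3 mol (1:1 ratio)
[Fe2+]_dilute = 1.112 × 10^-3 / 0.02500 = 0.04448 mol/L
Dilution factor = 100.0 / 5.074 = 19.71
[Fe2+]_stock = 0.04448 × 19.71 = 0.8767 mol/L

0.8767 mol/L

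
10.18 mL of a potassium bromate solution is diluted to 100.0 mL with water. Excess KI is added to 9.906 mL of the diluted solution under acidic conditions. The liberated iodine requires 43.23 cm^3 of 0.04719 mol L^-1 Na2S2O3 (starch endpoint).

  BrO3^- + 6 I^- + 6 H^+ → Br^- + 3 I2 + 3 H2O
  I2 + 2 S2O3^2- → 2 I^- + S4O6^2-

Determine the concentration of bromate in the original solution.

0.3372 mol/L

n(S2O3^2-) = 0.04323 × 0.04719 = 2.040 × 10^-3 mol
n(I2) = n(S2O3^2-)/2 = 1.020 × 10^-3 mol
From the 1:3 ratio, n(BrO3^-) in the aliquot = 1/3 × 1.020 × 10^-3 = 3.400 × 10^-4 mol
[BrO3^-]_dilute = 3.400 × 10^-4 / 0.009906 = 0.03432 mol/L
[BrO3^-]_original = 0.03432 × 100.0/10.18 = 0.3372 mol/L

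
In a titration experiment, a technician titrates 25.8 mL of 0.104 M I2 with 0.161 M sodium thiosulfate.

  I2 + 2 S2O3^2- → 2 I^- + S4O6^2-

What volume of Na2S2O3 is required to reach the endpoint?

n(I2) = 0.0258 L × 0.104 mol/L = 2.68 × 10^-3 mol
From the 2:1 stoichiometry, n(Na2S2O3) = 2/1 × 2.68 × 10^-3 = 5.37 × 10^-3 mol
V(Na2S2O3) = 5.37 × 10^-3 mol / 0.161 mol/L = 0.0333 L = 33.3 mL

33.3 mL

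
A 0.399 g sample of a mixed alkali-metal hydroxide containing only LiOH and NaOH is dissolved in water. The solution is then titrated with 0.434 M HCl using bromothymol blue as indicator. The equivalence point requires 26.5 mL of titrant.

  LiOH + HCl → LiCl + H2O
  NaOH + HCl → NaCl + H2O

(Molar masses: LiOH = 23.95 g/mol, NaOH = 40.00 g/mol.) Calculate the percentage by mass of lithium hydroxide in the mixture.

22.8 %

n(HCl) = 0.0265 × 0.434 = 0.0115 mol
Let x = n(LiOH), y = n(NaOH).
Titrant: 1x + 1y = 0.0115;  mass: 23.95x + 40.00y = 0.399
Solving, x = 3.80 × 10^-3 mol, y = 7.70 × 10^-3 mol
mass of LiOH = 3.80 × 10^-3 × 23.95 = 0.0911 g
% LiOH = 0.0911 / 0.399 × 100 = 22.8 %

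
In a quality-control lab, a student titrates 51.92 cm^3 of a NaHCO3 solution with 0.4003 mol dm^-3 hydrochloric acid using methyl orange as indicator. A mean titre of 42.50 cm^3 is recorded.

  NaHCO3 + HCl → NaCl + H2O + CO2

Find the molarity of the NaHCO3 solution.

0.3277 mol/L

n(HCl) = 0.04250 L × 0.4003 mol/L = 0.01701 mol
n(NaHCO3) = 0.01701 mol (1:1 mole ratio)
[NaHCO3] = 0.01701 mol / 0.05192 L = 0.3277 mol/L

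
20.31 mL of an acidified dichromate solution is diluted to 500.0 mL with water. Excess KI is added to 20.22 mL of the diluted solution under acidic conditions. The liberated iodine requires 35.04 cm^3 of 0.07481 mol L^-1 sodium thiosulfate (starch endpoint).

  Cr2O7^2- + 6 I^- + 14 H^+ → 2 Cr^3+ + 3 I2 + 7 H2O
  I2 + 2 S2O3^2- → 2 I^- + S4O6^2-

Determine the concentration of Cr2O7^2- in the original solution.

n(S2O3^2-) = 0.03504 × 0.07481 = 2.621 × 10^-3 mol
n(I2) = n(S2O3^2-)/2 = 1.311 × 10^-3 mol
From the 1:3 ratio, n(Cr2O7^2-) in the aliquot = 1/3 × 1.311 × 10^-3 = 4.369 × 10^-4 mol
[Cr2O7^2-]_dilute = 4.369 × 10^-4 / 0.02022 = 0.02161 mol/L
[Cr2O7^2-]_original = 0.02161 × 500.0/20.31 = 0.5319 mol/L

0.5319 mol/L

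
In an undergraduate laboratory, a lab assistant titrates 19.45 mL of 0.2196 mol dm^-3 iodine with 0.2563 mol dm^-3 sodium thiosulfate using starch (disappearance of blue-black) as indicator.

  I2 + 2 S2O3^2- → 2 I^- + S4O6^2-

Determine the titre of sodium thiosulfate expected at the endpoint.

33.33 mL

n(I2) = 0.01945 L × 0.2196 mol/L = 4.271 × 10^-3 mol
From the 2:1 stoichiometry, n(Na2S2O3) = 2/1 × 4.271 × 10^-3 = 8.542 × 10^-3 mol
V(Na2S2O3) = 8.542 × 10^-3 mol / 0.2563 mol/L = 0.03333 L = 33.33 mL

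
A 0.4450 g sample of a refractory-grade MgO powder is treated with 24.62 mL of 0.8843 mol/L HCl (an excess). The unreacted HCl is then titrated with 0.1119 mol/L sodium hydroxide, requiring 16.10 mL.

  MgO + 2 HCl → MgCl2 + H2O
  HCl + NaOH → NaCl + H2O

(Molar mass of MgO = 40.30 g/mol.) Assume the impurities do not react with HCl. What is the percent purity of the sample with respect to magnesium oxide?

90.43 %

n(HCl) added = 0.02462 × 0.8843 = 0.02177 mol
n(NaOH) used in back-titration = 0.01610 × 0.1119 = 1.802 × 10^-3 mol
n(HCl) left over = 1.802 × 10^-3 mol (1:1 ratio)
n(HCl) consumed by analyte = 0.02177 − 1.802 × 10^-3 = 0.01997 mol
From the 1:2 ratio, n(MgO) = 1/2 × 0.01997 = 9.985 × 10^-3 mol
mass of MgO = 9.985 × 10^-3 × 40.30 = 0.4024 g
% MgO = 0.4024 / 0.4450 × 100 = 90.43 %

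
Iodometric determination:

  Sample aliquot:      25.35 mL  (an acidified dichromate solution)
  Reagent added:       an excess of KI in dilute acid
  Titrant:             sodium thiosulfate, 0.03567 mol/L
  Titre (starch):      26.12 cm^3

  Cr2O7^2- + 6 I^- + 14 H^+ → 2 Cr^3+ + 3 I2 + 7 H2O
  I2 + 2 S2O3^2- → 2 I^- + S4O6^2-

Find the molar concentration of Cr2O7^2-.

n(S2O3^2-) = 0.02612 × 0.03567 = 9.317 × 10^-4 mol
n(I2) = n(S2O3^2-)/2 = 4.659 × 10^-4 mol
From the 1:3 ratio, n(Cr2O7^2-) in the aliquot = 1/3 × 4.659 × 10^-4 = 1.553 × 10^-4 mol
[Cr2O7^2-] = 1.553 × 10^-4 / 0.02535 = 0.006126 mol/L

0.006126 mol/L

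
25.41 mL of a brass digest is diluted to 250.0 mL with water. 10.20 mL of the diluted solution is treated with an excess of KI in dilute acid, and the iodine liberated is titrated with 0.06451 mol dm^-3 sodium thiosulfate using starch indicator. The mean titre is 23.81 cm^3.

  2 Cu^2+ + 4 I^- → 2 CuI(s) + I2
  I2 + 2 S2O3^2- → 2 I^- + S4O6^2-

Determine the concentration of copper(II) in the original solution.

n(S2O3^2-) = 0.02381 × 0.06451 = 1.536 × 10^-3 mol
n(I2) = n(S2O3^2-)/2 = 7.680 × 10^-4 mol
From the 2:1 ratio, n(Cu2+) in the aliquot = 2/1 × 7.680 × 10^-4 = 1.536 × 10^-3 mol
[Cu2+]_dilute = 1.536 × 10^-3 / 0.01020 = 0.1506 mol/L
[Cu2+]_original = 0.1506 × 250.0/25.41 = 1.482 mol/L

1.482 mol/L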